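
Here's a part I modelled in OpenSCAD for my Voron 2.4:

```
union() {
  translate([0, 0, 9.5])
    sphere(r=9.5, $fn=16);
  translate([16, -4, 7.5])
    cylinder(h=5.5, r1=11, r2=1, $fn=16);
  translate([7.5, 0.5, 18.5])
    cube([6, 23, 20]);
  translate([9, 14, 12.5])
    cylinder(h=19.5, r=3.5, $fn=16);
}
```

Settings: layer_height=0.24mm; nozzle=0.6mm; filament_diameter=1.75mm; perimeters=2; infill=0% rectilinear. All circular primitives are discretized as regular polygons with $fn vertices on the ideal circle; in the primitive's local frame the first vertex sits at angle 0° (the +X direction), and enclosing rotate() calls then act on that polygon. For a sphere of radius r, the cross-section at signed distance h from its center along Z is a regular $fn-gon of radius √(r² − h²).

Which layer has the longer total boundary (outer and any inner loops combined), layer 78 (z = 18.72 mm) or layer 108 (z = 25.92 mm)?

layer 78 (z = 18.72 mm)

Layer 78 (z = 18.72): the sphere: section is a regular 16-gon, circumradius = √(r²−h²) = √(9.5²−9.22²) = 2.289 (perimeter = 2·16·2.289·sin(180°/16) = 14.29 mm); the cone at (16, -4) is not intersected at this z (z outside [7.5, 13]); the cube at (7.5, 0.5) is present — its section is the full 6×23 rectangle (perimeter 58.00 mm); the r=3.5 cylinder at (9, 14) gives a regular 16-gon of circumradius 3.5 (constant along its height) (perimeter = 2·16·3.500·sin(180°/16) = 21.85 mm); Combining (union): the regions partially overlap (shared area 28.79 mm²), so the edge portions inside another operand are dropped and the merged outline is re-measured after clipping — boundary = 73.85 mm. So its perimeter = 73.85 mm. Layer 108 (z = 25.92): the sphere is not intersected at this z (|z−center|=16.420 > r=9.5); the cone at (16, -4) is not intersected at this z (z outside [7.5, 13]); the cube at (7.5, 0.5) is present — its section is the full 6×23 rectangle (perimeter 58.00 mm); the r=3.5 cylinder at (9, 14) contributes a regular 16-gon of circumradius 3.5 (perimeter = 2·16·3.500·sin(180°/16) = 21.85 mm); Combining (union): the regions partially overlap (shared area 28.79 mm²), so the edge portions inside another operand are dropped and the merged outline is re-measured after clipping — boundary = 59.55 mm. So its perimeter = 59.55 mm. Layer 78 is larger (73.85 vs 59.55 mm).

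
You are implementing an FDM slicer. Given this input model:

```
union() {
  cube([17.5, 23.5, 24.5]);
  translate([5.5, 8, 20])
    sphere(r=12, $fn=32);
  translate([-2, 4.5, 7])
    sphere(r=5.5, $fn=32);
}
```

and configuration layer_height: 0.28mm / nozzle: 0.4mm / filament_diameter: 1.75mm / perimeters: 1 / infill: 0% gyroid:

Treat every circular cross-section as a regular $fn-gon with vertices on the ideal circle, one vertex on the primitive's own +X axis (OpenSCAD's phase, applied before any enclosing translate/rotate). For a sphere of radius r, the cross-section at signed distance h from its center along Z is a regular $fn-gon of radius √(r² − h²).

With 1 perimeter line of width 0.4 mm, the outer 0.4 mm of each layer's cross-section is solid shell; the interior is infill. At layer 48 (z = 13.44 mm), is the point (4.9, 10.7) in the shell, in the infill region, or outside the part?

infill

At z = 13.44 mm: the 17.5×23.5 cube contributes its full rectangle; the r=12 sphere at (5.5, 8) contributes a regular 32-gon of circumradius √(12²−6.56²) = 10.048; the sphere at (-2, 4.5) does not reach this height (|z−center|=6.440 > r=5.5); Taking the union: the regions partially overlap (shared area 245.47 mm²), so overlapping operands fuse into one piece — 1 connected region. Overall, the cross-section is a single solid region. The nearest boundary edge runs (-0.08, 16.35)→(0.00, 16.40); distance from the point to it = 7.52 mm. The point is inside the cross-section and 7.52 mm from the nearest boundary — more than the 0.4 mm shell width (1 × 0.4), so it's in the infill interior.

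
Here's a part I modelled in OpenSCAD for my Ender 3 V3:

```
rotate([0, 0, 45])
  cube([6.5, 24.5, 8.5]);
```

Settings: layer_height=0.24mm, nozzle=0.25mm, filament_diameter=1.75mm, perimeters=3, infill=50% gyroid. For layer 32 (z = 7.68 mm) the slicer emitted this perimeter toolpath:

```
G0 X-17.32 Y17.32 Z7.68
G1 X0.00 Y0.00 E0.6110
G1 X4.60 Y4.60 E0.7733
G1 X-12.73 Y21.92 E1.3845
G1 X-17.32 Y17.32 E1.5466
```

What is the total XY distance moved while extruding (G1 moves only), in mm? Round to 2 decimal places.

Sum the Euclidean lengths of each G1 segment: total = 62.00 mm.

62.00 mm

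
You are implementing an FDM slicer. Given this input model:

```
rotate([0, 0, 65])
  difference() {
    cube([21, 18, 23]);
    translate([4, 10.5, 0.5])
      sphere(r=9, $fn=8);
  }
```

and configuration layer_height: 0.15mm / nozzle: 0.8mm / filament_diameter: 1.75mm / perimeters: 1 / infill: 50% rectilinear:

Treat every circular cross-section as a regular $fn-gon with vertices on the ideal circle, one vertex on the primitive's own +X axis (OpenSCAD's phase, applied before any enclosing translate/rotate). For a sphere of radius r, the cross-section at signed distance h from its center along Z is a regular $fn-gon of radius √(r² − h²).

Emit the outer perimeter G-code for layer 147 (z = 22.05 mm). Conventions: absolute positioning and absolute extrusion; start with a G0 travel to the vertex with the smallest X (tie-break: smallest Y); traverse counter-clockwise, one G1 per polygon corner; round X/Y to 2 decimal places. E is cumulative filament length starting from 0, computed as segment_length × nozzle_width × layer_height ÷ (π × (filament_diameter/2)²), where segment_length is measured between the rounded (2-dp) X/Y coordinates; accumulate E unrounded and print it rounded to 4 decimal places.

At z = 22.05 mm: the 21×18 cube contributes its full rectangle; the sphere at (4, 10.5) is not intersected at this z (|z−center|=21.550 > r=9); After the difference (first − rest): none of the subtracted shapes is present at this height, so the 21×18 cube is unchanged — 1 connected region; (rotated 65° about Z; rotation is an isometry so areas/perimeters/island counts are preserved). The outline is a single polygon with 4 vertices. Extrusion per mm of travel: 0.8 × 0.15 / (π × 0.875²) = 0.049890. Accumulating E over each segment gives final E = 3.8908.

G0 X-16.31 Y7.61 Z22.05
G1 X0.00 Y0.00 E0.8979
G1 X8.87 Y19.03 E1.9454
G1 X-7.44 Y26.64 E2.8433
G1 X-16.31 Y7.61 E3.8908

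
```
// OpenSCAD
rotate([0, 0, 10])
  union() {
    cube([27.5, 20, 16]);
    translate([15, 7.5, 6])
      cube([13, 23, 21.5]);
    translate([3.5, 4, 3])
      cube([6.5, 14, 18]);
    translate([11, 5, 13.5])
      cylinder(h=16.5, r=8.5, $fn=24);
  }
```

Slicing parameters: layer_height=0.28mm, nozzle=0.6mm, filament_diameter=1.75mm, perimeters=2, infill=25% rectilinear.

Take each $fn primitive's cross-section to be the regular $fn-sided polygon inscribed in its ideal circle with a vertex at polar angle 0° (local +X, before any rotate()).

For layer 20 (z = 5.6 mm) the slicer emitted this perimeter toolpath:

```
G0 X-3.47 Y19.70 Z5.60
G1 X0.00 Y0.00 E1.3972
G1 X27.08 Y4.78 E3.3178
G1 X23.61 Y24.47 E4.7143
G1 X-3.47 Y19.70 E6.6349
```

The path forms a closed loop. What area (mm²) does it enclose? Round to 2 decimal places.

549.91 mm²

Apply the shoelace formula to the sequence of (X, Y) vertices; enclosed area = 549.91 mm².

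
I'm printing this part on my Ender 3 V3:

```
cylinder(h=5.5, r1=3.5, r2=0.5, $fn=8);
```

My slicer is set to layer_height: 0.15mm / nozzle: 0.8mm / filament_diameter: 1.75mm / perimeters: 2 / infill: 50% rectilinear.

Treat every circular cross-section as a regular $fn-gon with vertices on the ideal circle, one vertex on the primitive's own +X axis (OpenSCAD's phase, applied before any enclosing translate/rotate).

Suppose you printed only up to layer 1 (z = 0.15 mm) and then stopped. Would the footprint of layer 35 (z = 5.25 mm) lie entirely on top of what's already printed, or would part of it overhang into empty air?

Compare the two slices. At z = 0.15: the cone (r1=3.5→r2=0.5) has section circumradius 3.418 here — a regular 8-gon (area = (8/2)·3.418²·sin(360°/8) = 33.05 mm²). At z = 5.25: the cone: at t=0.955 of its height the radius interpolates to r₁+(r₂−r₁)t = 0.636, giving a regular 8-gon of that circumradius (area = (8/2)·0.636²·sin(360°/8) = 1.15 mm²). Checking containment: the cross-section at z = 5.25 is a subset of the cross-section at z = 0.15.

entirely on top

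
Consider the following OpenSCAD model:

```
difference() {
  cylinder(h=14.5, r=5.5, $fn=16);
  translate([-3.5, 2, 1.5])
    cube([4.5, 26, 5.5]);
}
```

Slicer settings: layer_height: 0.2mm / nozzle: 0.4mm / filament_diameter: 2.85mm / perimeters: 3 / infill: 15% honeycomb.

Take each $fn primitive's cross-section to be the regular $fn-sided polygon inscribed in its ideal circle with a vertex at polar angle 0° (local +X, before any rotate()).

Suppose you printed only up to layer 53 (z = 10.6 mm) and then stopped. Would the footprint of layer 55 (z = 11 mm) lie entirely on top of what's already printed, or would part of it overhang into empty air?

entirely on top

Compare the two slices. At z = 10.6: the r=5.5 cylinder contributes a regular 16-gon of circumradius 5.5 (area = (16/2)·5.500²·sin(360°/16) = 92.61 mm²); the cube at (-3.5, 2) is absent (z outside [1.5, 7]); Subtracting the remaining from the first: none of the subtracted shapes is present at this height, so the r=5.5 cylinder is unchanged — area = 92.61 mm². At z = 11: the r=5.5 cylinder contributes a regular 16-gon of circumradius 5.5 (area = (16/2)·5.500²·sin(360°/16) = 92.61 mm²); the cube at (-3.5, 2) does not reach this height (z outside [1.5, 7]); Subtracting the remaining from the first: none of the subtracted shapes is present at this height, so the r=5.5 cylinder is unchanged — area = 92.61 mm². Checking containment: the cross-section at z = 11 is a subset of the cross-section at z = 10.6.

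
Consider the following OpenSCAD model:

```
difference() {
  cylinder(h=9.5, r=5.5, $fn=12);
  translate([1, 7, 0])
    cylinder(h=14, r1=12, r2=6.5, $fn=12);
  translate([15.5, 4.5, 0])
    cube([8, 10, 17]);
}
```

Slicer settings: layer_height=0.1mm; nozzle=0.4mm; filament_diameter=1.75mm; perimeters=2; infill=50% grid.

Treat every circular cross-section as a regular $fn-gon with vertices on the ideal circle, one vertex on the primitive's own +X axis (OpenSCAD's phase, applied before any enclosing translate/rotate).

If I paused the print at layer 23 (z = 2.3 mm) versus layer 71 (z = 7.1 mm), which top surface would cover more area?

Layer 23 (z = 2.3): the cylinder: section is a regular 12-gon, circumradius r=5.5 (area = (12/2)·5.500²·sin(360°/12) = 90.75 mm²); the cone at (1, 7): at t=0.164 of its height the radius interpolates to r₁+(r₂−r₁)t = 11.096, giving a regular 12-gon of that circumradius (area = (12/2)·11.096²·sin(360°/12) = 369.39 mm²); the cube at (15.5, 4.5) (footprint 8×10) is included at this height (area 80.00 mm²); After the difference (first − rest): starting from the r=5.5 cylinder (90.75 mm²), the cone at (1, 7) partially overlaps it — only the 79.96 mm² overlap (of its 369.39 mm²) is removed, clipping the outline; the 8×10 cube at (15.5, 4.5) misses the remaining region (no effect) — area = 10.79 mm². So its area = 10.79 mm². Layer 71 (z = 7.1): the r=5.5 cylinder contributes a regular 12-gon of circumradius 5.5 (area = (12/2)·5.500²·sin(360°/12) = 90.75 mm²); the cone at (1, 7) contributes a regular 12-gon of circumradius 9.211 (interpolated between r1=12 and r2=6.5 at t=0.507) (area = (12/2)·9.211²·sin(360°/12) = 254.51 mm²); the 8×10 cube at (15.5, 4.5) contributes its full rectangle (area 80.00 mm²); Taking the first minus the rest: starting from the r=5.5 cylinder (90.75 mm²), the cone at (1, 7) partially overlaps it — only the 59.95 mm² overlap (of its 254.51 mm²) is removed, clipping the outline; the 8×10 cube at (15.5, 4.5) misses the remaining region (no effect) — area = 30.80 mm². So its area = 30.80 mm². Layer 71 is larger (30.80 vs 10.79 mm²).

layer 71 (z = 7.1 mm)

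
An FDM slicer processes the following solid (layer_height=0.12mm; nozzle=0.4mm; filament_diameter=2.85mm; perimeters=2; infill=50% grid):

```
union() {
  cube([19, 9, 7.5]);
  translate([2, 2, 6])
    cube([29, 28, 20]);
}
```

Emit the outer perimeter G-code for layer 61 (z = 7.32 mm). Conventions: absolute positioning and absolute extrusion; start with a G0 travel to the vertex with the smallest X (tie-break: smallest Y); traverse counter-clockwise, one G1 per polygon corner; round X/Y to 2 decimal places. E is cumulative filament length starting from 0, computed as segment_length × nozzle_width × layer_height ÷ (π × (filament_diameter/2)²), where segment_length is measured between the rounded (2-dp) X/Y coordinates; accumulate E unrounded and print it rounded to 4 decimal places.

G0 X0.00 Y0.00 Z7.32
G1 X19.00 Y0.00 E0.1430
G1 X19.00 Y2.00 E0.1580
G1 X31.00 Y2.00 E0.2483
G1 X31.00 Y30.00 E0.4590
G1 X2.00 Y30.00 E0.6772
G1 X2.00 Y9.00 E0.8352
G1 X0.00 Y9.00 E0.8502
G1 X0.00 Y0.00 E0.9180

At z = 7.32 mm: the cube is present — its section is the full 19×9 rectangle; the cube at (2, 2) (footprint 29×28) is included at this height; Merging all regions: the regions partially overlap (shared area 119.00 mm²), so overlapping operands fuse into one piece — 1 connected region. The outline is a single polygon with 8 vertices. Extrusion per mm of travel: 0.4 × 0.12 / (π × 1.425²) = 0.007524. Accumulating E over each segment gives final E = 0.9180.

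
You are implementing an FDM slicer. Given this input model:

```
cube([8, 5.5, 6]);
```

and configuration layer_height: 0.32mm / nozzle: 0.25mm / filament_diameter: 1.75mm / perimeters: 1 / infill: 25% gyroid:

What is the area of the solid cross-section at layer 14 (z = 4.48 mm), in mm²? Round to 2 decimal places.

44.00 mm²

At z = 4.48 mm: the cube is present — its section is the full 8×5.5 rectangle (area 44.00 mm²). Overall, the cross-section is a single solid region. Net area = 44.00 mm².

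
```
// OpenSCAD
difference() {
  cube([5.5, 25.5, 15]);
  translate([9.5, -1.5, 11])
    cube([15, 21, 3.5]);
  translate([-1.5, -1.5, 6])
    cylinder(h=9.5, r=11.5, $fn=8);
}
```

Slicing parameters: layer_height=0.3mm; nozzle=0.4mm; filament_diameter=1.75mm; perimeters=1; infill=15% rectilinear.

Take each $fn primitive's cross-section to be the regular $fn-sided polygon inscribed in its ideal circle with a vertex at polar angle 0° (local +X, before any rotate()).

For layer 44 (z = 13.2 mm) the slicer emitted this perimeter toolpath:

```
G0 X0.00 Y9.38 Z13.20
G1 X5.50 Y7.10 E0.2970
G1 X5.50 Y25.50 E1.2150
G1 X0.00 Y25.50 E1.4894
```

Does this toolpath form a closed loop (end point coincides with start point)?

no

Start point (G0): (0.00, 9.38). End point (last G1): the path does not return to the start — open.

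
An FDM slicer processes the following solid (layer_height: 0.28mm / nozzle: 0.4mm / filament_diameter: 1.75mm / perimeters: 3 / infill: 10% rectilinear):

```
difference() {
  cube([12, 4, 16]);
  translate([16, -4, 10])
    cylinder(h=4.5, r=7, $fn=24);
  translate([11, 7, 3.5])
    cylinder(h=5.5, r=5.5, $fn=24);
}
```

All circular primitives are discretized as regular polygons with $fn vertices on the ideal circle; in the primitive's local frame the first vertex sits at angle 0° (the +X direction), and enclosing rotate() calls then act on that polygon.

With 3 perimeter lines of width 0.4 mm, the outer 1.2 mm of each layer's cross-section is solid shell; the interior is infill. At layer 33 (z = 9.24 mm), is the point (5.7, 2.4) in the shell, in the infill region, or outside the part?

infill

At z = 9.24 mm: the cube (footprint 12×4) is included at this height; the cylinder at (16, -4) is absent (z outside [10, 14.5]); the cylinder at (11, 7) does not reach this height (z outside [3.5, 9]); Taking the first minus the rest: none of the subtracted shapes is present at this height, so the 12×4 cube is unchanged — 1 connected region. Overall, the cross-section is a single solid region. The nearest boundary edge runs (12.00, 4.00)→(0.00, 4.00); distance from the point to it = 1.60 mm. The point is inside the cross-section and 1.60 mm from the nearest boundary — more than the 1.2 mm shell width (3 × 0.4), so it's in the infill interior.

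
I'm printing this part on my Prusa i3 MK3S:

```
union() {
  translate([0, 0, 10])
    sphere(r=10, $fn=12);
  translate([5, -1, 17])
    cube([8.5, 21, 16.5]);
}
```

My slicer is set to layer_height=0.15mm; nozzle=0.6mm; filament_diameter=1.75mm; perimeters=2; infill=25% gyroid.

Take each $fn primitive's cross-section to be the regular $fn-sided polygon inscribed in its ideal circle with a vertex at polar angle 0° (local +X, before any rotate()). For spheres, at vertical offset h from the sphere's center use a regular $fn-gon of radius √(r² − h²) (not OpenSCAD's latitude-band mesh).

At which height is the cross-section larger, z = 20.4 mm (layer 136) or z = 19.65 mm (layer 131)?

layer 131 (z = 19.65 mm)

Layer 136 (z = 20.4): the sphere is absent (|z−center|=10.400 > r=10); the cube at (5, -1) is present — its section is the full 8.5×21 rectangle (area 178.50 mm²); Taking the union: only the 8.5×21 cube at (5, -1) is present, so the union is just that shape — area = 178.50 mm². So its area = 178.50 mm². Layer 131 (z = 19.65): the r=10 sphere slices to a regular 12-gon of circumradius 2.622 (√(r²−h²) with h=9.65 from center) (area = (12/2)·2.622²·sin(360°/12) = 20.63 mm²); the cube at (5, -1) (footprint 8.5×21) is included at this height (area 178.50 mm²); Merging all regions: the 2 present regions are separate (no shared area or edge), so areas and boundary lengths simply add and each stays a separate island — area = 199.13 mm². So its area = 199.13 mm². Layer 131 is larger (199.13 vs 178.50 mm²).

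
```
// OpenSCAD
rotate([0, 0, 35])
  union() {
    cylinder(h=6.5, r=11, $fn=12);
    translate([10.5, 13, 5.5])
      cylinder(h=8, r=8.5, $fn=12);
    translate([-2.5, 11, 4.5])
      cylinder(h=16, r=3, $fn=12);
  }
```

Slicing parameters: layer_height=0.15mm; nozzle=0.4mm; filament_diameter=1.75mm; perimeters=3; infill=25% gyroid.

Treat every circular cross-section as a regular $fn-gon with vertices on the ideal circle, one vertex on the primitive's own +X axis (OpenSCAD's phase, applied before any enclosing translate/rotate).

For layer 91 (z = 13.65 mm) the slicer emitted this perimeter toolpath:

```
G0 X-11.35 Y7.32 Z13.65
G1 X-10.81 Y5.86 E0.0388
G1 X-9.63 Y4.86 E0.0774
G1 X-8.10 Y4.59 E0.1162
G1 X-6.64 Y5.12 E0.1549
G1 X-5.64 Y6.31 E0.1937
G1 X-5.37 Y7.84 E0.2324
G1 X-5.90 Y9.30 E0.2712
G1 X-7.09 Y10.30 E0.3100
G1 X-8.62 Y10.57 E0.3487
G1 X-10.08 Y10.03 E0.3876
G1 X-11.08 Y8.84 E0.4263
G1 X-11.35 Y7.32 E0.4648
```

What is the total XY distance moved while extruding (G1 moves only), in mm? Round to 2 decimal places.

Sum the Euclidean lengths of each G1 segment: total = 18.63 mm.

18.63 mm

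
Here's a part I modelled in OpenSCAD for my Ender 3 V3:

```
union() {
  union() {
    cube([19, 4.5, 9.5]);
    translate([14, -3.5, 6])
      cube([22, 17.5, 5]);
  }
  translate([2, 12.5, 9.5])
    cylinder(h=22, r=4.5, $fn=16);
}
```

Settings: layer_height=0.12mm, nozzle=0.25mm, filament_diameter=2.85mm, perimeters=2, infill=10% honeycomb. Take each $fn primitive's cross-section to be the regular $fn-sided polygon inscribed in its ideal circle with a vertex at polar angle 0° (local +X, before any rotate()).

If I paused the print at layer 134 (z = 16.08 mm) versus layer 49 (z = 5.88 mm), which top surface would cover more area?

layer 49 (z = 5.88 mm)

Layer 134 (z = 16.08): the cube is absent (z outside [0, 9.5]); the cube at (14, -3.5) is absent (z outside [6, 11]); Merging all regions: nothing is present at this height; the r=4.5 cylinder at (2, 12.5) gives a regular 16-gon of circumradius 4.5 (constant along its height) (area = (16/2)·4.500²·sin(360°/16) = 61.99 mm²); Merging all regions: only the r=4.5 cylinder at (2, 12.5) is present, so the union is just that shape — area = 61.99 mm². So its area = 61.99 mm². Layer 49 (z = 5.88): the 19×4.5 cube contributes its full rectangle (area 85.50 mm²); the cube at (14, -3.5) does not reach this height (z outside [6, 11]); Taking the union: only the 19×4.5 cube is present, so the union is just that shape — area = 85.50 mm²; the cylinder at (2, 12.5) is not intersected at this z (z outside [9.5, 31.5]); Taking the union: only that combined region is present, so the union is just that shape — area = 85.50 mm². So its area = 85.50 mm². Layer 49 is larger (85.50 vs 61.99 mm²).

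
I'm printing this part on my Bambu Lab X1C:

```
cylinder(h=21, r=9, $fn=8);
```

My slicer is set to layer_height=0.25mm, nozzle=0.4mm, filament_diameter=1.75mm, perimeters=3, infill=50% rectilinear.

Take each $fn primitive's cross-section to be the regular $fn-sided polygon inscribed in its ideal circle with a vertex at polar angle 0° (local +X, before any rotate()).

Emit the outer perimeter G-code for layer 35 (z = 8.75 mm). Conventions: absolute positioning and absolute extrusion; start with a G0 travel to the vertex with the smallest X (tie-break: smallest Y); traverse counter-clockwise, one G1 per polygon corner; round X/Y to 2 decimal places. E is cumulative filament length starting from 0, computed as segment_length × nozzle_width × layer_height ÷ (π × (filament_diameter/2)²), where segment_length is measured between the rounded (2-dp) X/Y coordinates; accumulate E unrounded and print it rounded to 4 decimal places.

At z = 8.75 mm: the r=9 cylinder contributes a regular 8-gon of circumradius 9. The outline is a single polygon with 8 vertices. Extrusion per mm of travel: 0.4 × 0.25 / (π × 0.875²) = 0.041575. Accumulating E over each segment gives final E = 2.2903.

G0 X-9.00 Y0.00 Z8.75
G1 X-6.36 Y-6.36 E0.2863
G1 X0.00 Y-9.00 E0.5726
G1 X6.36 Y-6.36 E0.8589
G1 X9.00 Y0.00 E1.1452
G1 X6.36 Y6.36 E1.4315
G1 X0.00 Y9.00 E1.7178
G1 X-6.36 Y6.36 E2.0041
G1 X-9.00 Y0.00 E2.2903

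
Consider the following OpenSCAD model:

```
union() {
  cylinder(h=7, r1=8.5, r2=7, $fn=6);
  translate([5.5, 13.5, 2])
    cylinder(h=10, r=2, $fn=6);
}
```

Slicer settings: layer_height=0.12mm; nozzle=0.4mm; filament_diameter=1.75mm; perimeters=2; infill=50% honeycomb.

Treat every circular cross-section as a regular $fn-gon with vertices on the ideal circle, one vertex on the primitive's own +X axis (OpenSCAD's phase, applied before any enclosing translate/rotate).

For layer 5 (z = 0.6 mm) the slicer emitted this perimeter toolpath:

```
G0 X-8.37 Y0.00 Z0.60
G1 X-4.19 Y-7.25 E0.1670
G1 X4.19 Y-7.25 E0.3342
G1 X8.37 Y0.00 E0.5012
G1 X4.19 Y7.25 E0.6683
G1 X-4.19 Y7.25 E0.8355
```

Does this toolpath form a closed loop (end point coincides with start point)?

Start point (G0): (-8.37, 0.00). End point (last G1): the path does not return to the start — open.

no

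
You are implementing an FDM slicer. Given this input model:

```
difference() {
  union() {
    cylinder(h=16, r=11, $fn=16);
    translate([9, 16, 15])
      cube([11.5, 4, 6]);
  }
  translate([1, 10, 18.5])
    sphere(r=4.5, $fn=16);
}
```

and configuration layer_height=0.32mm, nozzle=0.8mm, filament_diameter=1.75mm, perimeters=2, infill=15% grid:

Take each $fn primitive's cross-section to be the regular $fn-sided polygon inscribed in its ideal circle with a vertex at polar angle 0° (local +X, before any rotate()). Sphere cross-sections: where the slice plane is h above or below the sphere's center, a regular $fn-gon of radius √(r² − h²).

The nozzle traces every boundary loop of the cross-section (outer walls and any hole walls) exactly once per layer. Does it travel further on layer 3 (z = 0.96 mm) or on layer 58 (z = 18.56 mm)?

layer 3 (z = 0.96 mm)

Layer 3 (z = 0.96): the cylinder: section is a regular 16-gon, circumradius r=11 (perimeter = 2·16·11.000·sin(180°/16) = 68.67 mm); the cube at (9, 16) does not reach this height (z outside [15, 21]); Taking the union: only the r=11 cylinder is present, so the union is just that shape — boundary = 68.67 mm; the sphere at (1, 10) is absent (|z−center|=17.540 > r=4.5); Subtracting the remaining from the first: none of the subtracted shapes is present at this height, so that combined region is unchanged — boundary = 68.67 mm. So its perimeter = 68.67 mm. Layer 58 (z = 18.56): the cylinder does not reach this height (z outside [0, 16]); the cube at (9, 16) (footprint 11.5×4) is included at this height (perimeter 31.00 mm); Combining (union): only the 11.5×4 cube at (9, 16) is present, so the union is just that shape — boundary = 31.00 mm; the r=4.5 sphere at (1, 10) contributes a regular 16-gon of circumradius √(4.5²−0.06²) = 4.500 (perimeter = 2·16·4.500·sin(180°/16) = 28.09 mm); Subtracting the remaining from the first: starting from the result so far, the r=4.5 sphere at (1, 10) misses the remaining region (no effect) — boundary = 31.00 mm. So its perimeter = 31.00 mm. Layer 3 is larger (68.67 vs 31.00 mm).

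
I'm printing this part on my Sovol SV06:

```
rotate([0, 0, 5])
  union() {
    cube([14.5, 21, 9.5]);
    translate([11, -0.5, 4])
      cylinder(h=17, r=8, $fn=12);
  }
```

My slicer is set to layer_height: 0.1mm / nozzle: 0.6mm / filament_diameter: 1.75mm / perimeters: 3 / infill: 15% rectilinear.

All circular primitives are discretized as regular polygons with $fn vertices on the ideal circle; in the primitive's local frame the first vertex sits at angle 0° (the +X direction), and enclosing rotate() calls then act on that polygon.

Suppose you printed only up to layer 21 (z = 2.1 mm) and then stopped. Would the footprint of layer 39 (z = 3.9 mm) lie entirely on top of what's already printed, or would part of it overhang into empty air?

entirely on top

Compare the two slices. At z = 2.1: the cube is present — its section is the full 14.5×21 rectangle (area 304.50 mm²); the cylinder at (11, -0.5) is absent (z outside [4, 21]); Taking the union: only the 14.5×21 cube is present, so the union is just that shape — area = 304.50 mm²; (whole slice rotated 5° about Z — lengths, areas and connectivity unchanged). At z = 3.9: the 14.5×21 cube contributes its full rectangle (area 304.50 mm²); the cylinder at (11, -0.5) does not reach this height (z outside [4, 21]); Taking the union: only the 14.5×21 cube is present, so the union is just that shape — area = 304.50 mm²; (rotated 5° about Z; rotation is an isometry so areas/perimeters/island counts are preserved). Checking containment: the cross-section at z = 3.9 is a subset of the cross-section at z = 2.1.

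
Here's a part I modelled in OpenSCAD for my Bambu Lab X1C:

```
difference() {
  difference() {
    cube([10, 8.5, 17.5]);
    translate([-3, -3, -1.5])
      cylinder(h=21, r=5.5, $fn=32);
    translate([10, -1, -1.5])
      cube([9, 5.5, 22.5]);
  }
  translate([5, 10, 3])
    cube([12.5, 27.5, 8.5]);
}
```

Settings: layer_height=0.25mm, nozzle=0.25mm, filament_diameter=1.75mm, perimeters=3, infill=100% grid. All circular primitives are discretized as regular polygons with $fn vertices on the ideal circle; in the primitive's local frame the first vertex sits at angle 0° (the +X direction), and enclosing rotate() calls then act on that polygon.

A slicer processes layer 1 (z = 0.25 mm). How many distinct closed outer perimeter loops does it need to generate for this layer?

1

At z = 0.25 mm: the 10×8.5 cube contributes its full rectangle; the cylinder at (-3, -3): section is a regular 32-gon, circumradius r=5.5; the 9×5.5 cube at (10, -1) contributes its full rectangle; Taking the first minus the rest: starting from the 10×8.5 cube, the r=5.5 cylinder at (-3, -3) partially overlaps it — only the 1.44 mm² overlap (of its 94.42 mm²) is removed, clipping the outline; the 9×5.5 cube at (10, -1) misses the remaining region (no effect) — 1 connected region; the cube at (5, 10) is not intersected at this z (z outside [3, 11.5]); Subtracting the remaining from the first: none of the subtracted shapes is present at this height, so the result so far is unchanged — 1 connected region. The result has 1 disconnected region.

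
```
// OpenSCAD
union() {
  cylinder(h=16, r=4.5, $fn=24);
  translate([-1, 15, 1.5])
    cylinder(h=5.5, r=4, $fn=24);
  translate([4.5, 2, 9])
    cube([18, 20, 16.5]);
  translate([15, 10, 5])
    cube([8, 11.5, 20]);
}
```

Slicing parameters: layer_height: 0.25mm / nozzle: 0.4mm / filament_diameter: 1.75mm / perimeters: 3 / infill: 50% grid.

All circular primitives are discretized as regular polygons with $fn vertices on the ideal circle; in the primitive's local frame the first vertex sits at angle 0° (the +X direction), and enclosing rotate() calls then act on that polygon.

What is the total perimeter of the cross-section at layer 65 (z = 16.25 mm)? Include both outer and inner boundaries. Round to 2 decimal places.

77.00 mm

At z = 16.25 mm: the cylinder is absent (z outside [0, 16]); the cylinder at (-1, 15) does not reach this height (z outside [1.5, 7]); the cube at (4.5, 2) is present — its section is the full 18×20 rectangle (perimeter 76.00 mm); the cube at (15, 10) is present — its section is the full 8×11.5 rectangle (perimeter 39.00 mm); Merging all regions: the regions partially overlap (shared area 86.25 mm²), so the edge portions inside another operand are dropped and the merged outline is re-measured after clipping — boundary = 77.00 mm. Overall, the cross-section is a single solid region. Total boundary length (outer) = 77.00 mm.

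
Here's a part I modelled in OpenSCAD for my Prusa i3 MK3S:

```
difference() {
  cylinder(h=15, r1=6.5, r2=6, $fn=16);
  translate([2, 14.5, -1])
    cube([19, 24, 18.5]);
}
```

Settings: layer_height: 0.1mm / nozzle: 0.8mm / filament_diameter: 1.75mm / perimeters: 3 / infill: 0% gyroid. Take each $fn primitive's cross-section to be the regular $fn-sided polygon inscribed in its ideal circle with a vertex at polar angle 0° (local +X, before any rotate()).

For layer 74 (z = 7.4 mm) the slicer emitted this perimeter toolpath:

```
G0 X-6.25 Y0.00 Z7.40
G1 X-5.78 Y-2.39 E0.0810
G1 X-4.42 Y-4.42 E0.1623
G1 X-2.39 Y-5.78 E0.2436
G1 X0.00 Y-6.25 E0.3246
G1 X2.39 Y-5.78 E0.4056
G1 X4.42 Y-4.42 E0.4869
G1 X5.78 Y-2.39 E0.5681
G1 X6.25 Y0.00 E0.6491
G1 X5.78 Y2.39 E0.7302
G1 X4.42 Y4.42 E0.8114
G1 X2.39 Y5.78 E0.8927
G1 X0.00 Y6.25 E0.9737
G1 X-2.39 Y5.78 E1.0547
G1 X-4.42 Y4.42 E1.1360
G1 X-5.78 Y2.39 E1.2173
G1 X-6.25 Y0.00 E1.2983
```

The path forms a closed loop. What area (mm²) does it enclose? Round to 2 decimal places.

Apply the shoelace formula to the sequence of (X, Y) vertices; enclosed area = 119.69 mm².

119.69 mm²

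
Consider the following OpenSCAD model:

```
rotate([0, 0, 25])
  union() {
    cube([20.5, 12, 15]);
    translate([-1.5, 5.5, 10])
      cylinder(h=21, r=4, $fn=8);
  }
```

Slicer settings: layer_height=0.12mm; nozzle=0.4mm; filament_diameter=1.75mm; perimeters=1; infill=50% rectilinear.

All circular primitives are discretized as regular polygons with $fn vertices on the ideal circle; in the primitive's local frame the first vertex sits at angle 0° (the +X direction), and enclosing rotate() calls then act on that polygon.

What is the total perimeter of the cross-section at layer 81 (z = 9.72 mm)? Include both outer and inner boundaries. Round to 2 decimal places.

At z = 9.72 mm: the cube is present — its section is the full 20.5×12 rectangle (perimeter 65.00 mm); the cylinder at (-1.5, 5.5) is not intersected at this z (z outside [10, 31]); Combining (union): only the 20.5×12 cube is present, so the union is just that shape — boundary = 65.00 mm; (rotated 25° about Z; rotation is an isometry so areas/perimeters/island counts are preserved). Overall, the cross-section is a single solid region. Total boundary length (outer) = 65.00 mm.

65.00 mm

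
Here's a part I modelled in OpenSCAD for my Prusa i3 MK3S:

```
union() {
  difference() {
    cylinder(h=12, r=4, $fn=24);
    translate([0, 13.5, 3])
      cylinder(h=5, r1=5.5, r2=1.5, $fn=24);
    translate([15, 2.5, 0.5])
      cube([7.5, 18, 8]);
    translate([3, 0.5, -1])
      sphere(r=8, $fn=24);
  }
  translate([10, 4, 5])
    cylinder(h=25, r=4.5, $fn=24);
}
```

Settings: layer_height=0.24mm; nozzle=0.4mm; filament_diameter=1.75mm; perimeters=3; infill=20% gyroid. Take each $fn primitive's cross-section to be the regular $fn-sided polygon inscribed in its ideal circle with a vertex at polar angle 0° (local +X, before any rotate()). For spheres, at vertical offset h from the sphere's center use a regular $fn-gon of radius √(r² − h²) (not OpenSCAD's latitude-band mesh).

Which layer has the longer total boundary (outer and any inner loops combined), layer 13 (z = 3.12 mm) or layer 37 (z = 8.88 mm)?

layer 37 (z = 8.88 mm)

Layer 13 (z = 3.12): the cylinder: section is a regular 24-gon, circumradius r=4 (perimeter = 2·24·4.000·sin(180°/24) = 25.06 mm); the cone at (0, 13.5): at t=0.024 of its height the radius interpolates to r₁+(r₂−r₁)t = 5.404, giving a regular 24-gon of that circumradius (perimeter = 2·24·5.404·sin(180°/24) = 33.86 mm); the cube at (15, 2.5) (footprint 7.5×18) is included at this height (perimeter 51.00 mm); the r=8 sphere at (3, 0.5) slices to a regular 24-gon of circumradius 6.858 (√(r²−h²) with h=4.12 from center) (perimeter = 2·24·6.858·sin(180°/24) = 42.96 mm); Subtracting the remaining from the first: starting from the r=4 cylinder, the cone at (0, 13.5) misses the remaining region (no effect); the 7.5×18 cube at (15, 2.5) misses the remaining region (no effect); the r=8 sphere at (3, 0.5) partially overlaps it — only the 49.18 mm² overlap (of its 146.05 mm²) is removed, clipping the outline — boundary = 7.75 mm; the cylinder at (10, 4) is absent (z outside [5, 30]); Merging all regions: only that combined region is present, so the union is just that shape — boundary = 7.75 mm. So its perimeter = 7.75 mm. Layer 37 (z = 8.88): the r=4 cylinder contributes a regular 24-gon of circumradius 4 (perimeter = 2·24·4.000·sin(180°/24) = 25.06 mm); the cone at (0, 13.5) does not reach this height (z outside [3, 8]); the cube at (15, 2.5) is absent (z outside [0.5, 8.5]); the sphere at (3, 0.5) is absent (|z−center|=9.880 > r=8); Taking the first minus the rest: none of the subtracted shapes is present at this height, so the r=4 cylinder is unchanged — boundary = 25.06 mm; the r=4.5 cylinder at (10, 4) gives a regular 24-gon of circumradius 4.5 (constant along its height) (perimeter = 2·24·4.500·sin(180°/24) = 28.19 mm); Merging all regions: the 2 present regions are separate (no shared area or edge), so areas and boundary lengths simply add and each stays a separate island — boundary = 53.25 mm. So its perimeter = 53.25 mm. Layer 37 is larger (53.25 vs 7.75 mm).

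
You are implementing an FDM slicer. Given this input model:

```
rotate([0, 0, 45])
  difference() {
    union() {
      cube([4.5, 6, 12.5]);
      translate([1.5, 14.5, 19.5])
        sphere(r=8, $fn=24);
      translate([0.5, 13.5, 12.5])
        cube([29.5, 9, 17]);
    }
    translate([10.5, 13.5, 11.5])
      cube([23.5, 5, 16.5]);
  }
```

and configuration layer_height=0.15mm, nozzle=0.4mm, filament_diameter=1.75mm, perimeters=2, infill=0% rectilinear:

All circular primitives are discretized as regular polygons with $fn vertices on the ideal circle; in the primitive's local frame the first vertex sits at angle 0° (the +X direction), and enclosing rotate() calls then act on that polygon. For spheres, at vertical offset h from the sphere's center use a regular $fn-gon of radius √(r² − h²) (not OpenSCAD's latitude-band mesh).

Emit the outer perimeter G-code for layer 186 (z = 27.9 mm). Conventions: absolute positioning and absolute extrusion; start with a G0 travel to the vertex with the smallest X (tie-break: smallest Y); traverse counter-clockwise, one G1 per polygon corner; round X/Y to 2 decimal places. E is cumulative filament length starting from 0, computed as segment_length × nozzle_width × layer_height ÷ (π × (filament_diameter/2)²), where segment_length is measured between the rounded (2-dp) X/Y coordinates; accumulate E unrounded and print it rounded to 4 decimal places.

At z = 27.9 mm: the cube is absent (z outside [0, 12.5]); the sphere at (1.5, 14.5) does not reach this height (|z−center|=8.400 > r=8); the cube at (0.5, 13.5) (footprint 29.5×9) is included at this height; Combining (union): only the 29.5×9 cube at (0.5, 13.5) is present, so the union is just that shape — 1 connected region; the cube at (10.5, 13.5) (footprint 23.5×5) is included at this height; Taking the first minus the rest: starting from that combined region, the 23.5×5 cube at (10.5, 13.5) partially overlaps it — only the 97.50 mm² overlap (of its 117.50 mm²) is removed, clipping the outline — 1 connected region; (rotated 45° about Z; rotation is an isometry so areas/perimeters/island counts are preserved). The outline is a single polygon with 6 vertices. Extrusion per mm of travel: 0.4 × 0.15 / (π × 0.875²) = 0.024945. Accumulating E over each segment gives final E = 1.9209.

G0 X-15.56 Y16.26 Z27.90
G1 X-9.19 Y9.90 E0.2245
G1 X-2.12 Y16.97 E0.4740
G1 X-5.66 Y20.51 E0.5988
G1 X8.13 Y34.29 E1.0851
G1 X5.30 Y37.12 E1.1850
G1 X-15.56 Y16.26 E1.9209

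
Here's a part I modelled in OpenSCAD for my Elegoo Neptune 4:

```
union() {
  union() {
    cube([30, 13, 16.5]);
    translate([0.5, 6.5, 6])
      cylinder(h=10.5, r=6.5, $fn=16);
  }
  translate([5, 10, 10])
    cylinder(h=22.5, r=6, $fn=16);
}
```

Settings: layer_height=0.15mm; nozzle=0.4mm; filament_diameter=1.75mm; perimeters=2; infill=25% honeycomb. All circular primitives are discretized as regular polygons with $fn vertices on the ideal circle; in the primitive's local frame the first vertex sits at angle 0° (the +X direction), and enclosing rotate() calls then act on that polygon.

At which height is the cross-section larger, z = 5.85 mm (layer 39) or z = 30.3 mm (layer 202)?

layer 39 (z = 5.85 mm)

Layer 39 (z = 5.85): the cube is present — its section is the full 30×13 rectangle (area 390.00 mm²); the cylinder at (0.5, 6.5) does not reach this height (z outside [6, 16.5]); Merging all regions: only the 30×13 cube is present, so the union is just that shape — area = 390.00 mm²; the cylinder at (5, 10) does not reach this height (z outside [10, 32.5]); Combining (union): only the result so far is present, so the union is just that shape — area = 390.00 mm². So its area = 390.00 mm². Layer 202 (z = 30.3): the cube is not intersected at this z (z outside [0, 16.5]); the cylinder at (0.5, 6.5) does not reach this height (z outside [6, 16.5]); Taking the union: nothing is present at this height; the cylinder at (5, 10): section is a regular 16-gon, circumradius r=6 (area = (16/2)·6.000²·sin(360°/16) = 110.21 mm²); Combining (union): only the r=6 cylinder at (5, 10) is present, so the union is just that shape — area = 110.21 mm². So its area = 110.21 mm². Layer 39 is larger (390.00 vs 110.21 mm²).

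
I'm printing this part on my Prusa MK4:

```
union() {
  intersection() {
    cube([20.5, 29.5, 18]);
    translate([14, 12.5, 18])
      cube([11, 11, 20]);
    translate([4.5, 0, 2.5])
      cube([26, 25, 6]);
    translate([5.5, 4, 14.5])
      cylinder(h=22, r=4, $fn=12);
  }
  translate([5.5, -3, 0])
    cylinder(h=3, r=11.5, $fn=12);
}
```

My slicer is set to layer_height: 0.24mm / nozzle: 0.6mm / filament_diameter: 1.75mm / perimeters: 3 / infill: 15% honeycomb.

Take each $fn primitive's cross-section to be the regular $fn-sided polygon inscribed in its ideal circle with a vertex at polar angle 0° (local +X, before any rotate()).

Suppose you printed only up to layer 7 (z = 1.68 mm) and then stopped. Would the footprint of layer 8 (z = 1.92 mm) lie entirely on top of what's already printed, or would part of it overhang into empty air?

entirely on top

Compare the two slices. At z = 1.68: the 20.5×29.5 cube contributes its full rectangle (area 604.75 mm²); the cube at (14, 12.5) is not intersected at this z (z outside [18, 38]); the cube at (4.5, 0) is not intersected at this z (z outside [2.5, 8.5]); the cylinder at (5.5, 4) does not reach this height (z outside [14.5, 36.5]); Keeping only the common overlap: at least one operand is absent at this height, so nothing remains; the cylinder at (5.5, -3): section is a regular 12-gon, circumradius r=11.5 (area = (12/2)·11.500²·sin(360°/12) = 396.75 mm²); Taking the union: only the r=11.5 cylinder at (5.5, -3) is present, so the union is just that shape — area = 396.75 mm². At z = 1.92: the 20.5×29.5 cube contributes its full rectangle (area 604.75 mm²); the cube at (14, 12.5) does not reach this height (z outside [18, 38]); the cube at (4.5, 0) does not reach this height (z outside [2.5, 8.5]); the cylinder at (5.5, 4) is absent (z outside [14.5, 36.5]); After intersecting: at least one operand is absent at this height, so nothing remains; the cylinder at (5.5, -3): section is a regular 12-gon, circumradius r=11.5 (area = (12/2)·11.500²·sin(360°/12) = 396.75 mm²); Merging all regions: only the r=11.5 cylinder at (5.5, -3) is present, so the union is just that shape — area = 396.75 mm². Checking containment: the cross-section at z = 1.92 is a subset of the cross-section at z = 1.68.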